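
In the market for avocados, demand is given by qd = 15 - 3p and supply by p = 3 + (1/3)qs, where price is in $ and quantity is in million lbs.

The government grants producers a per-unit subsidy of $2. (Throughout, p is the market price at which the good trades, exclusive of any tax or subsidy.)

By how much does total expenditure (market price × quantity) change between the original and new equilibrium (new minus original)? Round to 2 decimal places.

+6.00

Solve the original market: 15 - 3p = 3p - 9, hence p = 4 and q = 3.
Since sellers receive the price plus the subsidy, the effective supply curve becomes qs = 3p - 3.
Equate the new curves: 15 - 3p = 3p - 3, giving 18 = 6p, p = 3, q = 6.
Expenditure moves from 4×3 = 12 to 3×6 = 18; change = +6.00.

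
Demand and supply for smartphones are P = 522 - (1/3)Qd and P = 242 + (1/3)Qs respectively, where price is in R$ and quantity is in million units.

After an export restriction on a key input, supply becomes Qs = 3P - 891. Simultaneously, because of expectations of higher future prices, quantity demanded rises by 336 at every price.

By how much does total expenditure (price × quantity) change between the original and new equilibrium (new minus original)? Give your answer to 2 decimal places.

+74870.25

Initially, 1566 - 3P = 3P - 726, so 2292 = 6P and P = 382, Q = 420.
After the shift, demand is Qd = 1902 - 3P and supply is Qs = 3P - 891.
Equate the new curves: 1902 - 3P = 3P - 891, giving 2793 = 6P, P = 465.5, Q = 505.5.
Expenditure moves from 382×420 = 160440 to 465.5×505.5 = 235310.25; change = +74870.25.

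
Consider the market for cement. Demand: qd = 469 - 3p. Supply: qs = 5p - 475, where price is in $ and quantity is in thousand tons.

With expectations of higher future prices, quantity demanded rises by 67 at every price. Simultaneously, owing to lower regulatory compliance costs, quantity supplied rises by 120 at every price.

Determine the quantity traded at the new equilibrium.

Original equilibrium: 469 - 3p = 5p - 475 gives 944 = 8p, so p = 118 and q = 115.
The new curves are qd = 536 - 3p (demand) and qs = 5p - 355 (supply).
Equate the new curves: 536 - 3p = 5p - 355, giving 891 = 8p, p = 111.375, q = 201.875.

201.875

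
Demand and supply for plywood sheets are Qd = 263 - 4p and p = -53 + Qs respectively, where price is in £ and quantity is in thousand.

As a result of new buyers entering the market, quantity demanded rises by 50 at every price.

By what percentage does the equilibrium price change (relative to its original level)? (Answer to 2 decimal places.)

Solve the original market: 263 - 4p = p + 53, hence p = 42 and Q = 95.
With the change applied: demand Qd = 313 - 4p, supply Qs = p + 53.
Clearing the new market: 313 - 4p = p + 53, so p = 52 and Q = 105.
%Δp = (52 − 42) / 42 × 100 = +23.81%.

+23.81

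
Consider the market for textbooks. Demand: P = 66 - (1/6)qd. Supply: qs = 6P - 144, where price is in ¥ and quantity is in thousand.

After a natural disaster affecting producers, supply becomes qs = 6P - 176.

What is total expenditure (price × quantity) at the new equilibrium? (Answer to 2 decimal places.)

Initially, 396 - 6P = 6P - 144, so 540 = 12P and P = 45, q = 126.
With the change applied: demand qd = 396 - 6P, supply qs = 6P - 176.
Clearing the new market: 396 - 6P = 6P - 176, so P = 143/3 ≈ 47.6667 and q = 110.
New expenditure = 47.6667 × 110 = 5243.33.

5243.33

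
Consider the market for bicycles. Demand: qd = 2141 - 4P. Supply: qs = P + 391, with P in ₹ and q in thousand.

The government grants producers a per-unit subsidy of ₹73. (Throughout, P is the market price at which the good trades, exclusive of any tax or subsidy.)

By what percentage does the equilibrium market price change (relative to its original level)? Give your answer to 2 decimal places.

Before the shock: 2141 - 4P = P + 391 ⇒ 1750 = 5P ⇒ P = 350, q = 741.
Since sellers receive the price plus the subsidy, the effective supply curve becomes qs = P + 464.
New equilibrium: 2141 - 4P = P + 464 ⇒ 1677 = 5P ⇒ P = 335.4, q = 799.4.
%ΔP = (335.4 − 350) / 350 × 100 = -4.17%.

-4.17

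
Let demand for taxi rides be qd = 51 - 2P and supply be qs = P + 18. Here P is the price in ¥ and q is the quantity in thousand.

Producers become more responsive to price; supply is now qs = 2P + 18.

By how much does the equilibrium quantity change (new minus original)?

+5.5

Solve the original market: 51 - 2P = P + 18, hence P = 11 and q = 29.
The new curves are qd = 51 - 2P (demand) and qs = 2P + 18 (supply).
Clearing the new market: 51 - 2P = 2P + 18, so P = 8.25 and q = 34.5.
Δq = 34.5 − 29 = +5.5.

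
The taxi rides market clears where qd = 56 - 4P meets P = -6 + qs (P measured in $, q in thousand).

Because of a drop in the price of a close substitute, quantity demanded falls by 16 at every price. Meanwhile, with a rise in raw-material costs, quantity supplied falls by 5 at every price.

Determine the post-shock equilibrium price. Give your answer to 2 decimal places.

7.80

Solve the original market: 56 - 4P = P + 6, hence P = 10 and q = 16.
The shock moves the curves to qd = 40 - 4P and qs = P + 1.
Clearing the new market: 40 - 4P = P + 1, so P = 7.8 and q = 8.8.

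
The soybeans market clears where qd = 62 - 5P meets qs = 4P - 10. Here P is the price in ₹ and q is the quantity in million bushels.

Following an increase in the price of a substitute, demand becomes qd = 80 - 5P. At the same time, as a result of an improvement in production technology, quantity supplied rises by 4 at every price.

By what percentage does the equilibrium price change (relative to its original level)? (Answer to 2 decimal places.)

Before the shock: 62 - 5P = 4P - 10 ⇒ 72 = 9P ⇒ P = 8, q = 22.
After the shift, demand is qd = 80 - 5P and supply is qs = 4P - 6.
New equilibrium: 80 - 5P = 4P - 6 ⇒ 86 = 9P ⇒ P = 86/9 ≈ 9.5556, q = 290/9 ≈ 32.2222.
%ΔP = (9.5556 − 8) / 8 × 100 = +19.44%.

+19.44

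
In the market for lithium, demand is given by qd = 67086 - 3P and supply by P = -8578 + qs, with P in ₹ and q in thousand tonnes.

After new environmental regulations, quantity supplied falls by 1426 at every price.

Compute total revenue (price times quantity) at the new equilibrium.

Before the shock: 67086 - 3P = P + 8578 ⇒ 58508 = 4P ⇒ P = 14627, q = 23205.
The shock moves the curves to qd = 67086 - 3P and qs = P + 7152.
Equate the new curves: 67086 - 3P = P + 7152, giving 59934 = 4P, P = 14983.5, q = 22135.5.
New expenditure = 14983.5 × 22135.5 = 331667264.25.

331667264.25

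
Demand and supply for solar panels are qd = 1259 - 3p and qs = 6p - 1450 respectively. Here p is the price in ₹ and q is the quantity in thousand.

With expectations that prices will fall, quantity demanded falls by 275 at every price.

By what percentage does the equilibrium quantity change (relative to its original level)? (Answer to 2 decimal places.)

-51.50

Before the shock: 1259 - 3p = 6p - 1450 ⇒ 2709 = 9p ⇒ p = 301, q = 356.
With the change applied: demand qd = 984 - 3p, supply qs = 6p - 1450.
Setting them equal: 984 - 3p = 6p - 1450 → 2434 = 9p, so p = 2434/9 ≈ 270.4444 and q = 518/3 ≈ 172.6667.
%Δq = (172.6667 − 356) / 356 × 100 = -51.50%.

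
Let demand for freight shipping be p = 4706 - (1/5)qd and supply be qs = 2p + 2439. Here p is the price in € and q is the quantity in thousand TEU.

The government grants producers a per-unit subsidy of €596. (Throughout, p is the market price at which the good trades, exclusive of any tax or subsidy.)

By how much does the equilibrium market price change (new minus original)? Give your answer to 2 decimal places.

Original equilibrium: 23530 - 5p = 2p + 2439 gives 21091 = 7p, so p = 3013 and q = 8465.
Since sellers receive the price plus the subsidy, the effective supply curve becomes qs = 2p + 3631.
New equilibrium: 23530 - 5p = 2p + 3631 ⇒ 19899 = 7p ⇒ p = 19899/7 ≈ 2842.7143, q = 65215/7 ≈ 9316.4286.
Δp = 2842.7143 − 3013 = -170.29.

-170.29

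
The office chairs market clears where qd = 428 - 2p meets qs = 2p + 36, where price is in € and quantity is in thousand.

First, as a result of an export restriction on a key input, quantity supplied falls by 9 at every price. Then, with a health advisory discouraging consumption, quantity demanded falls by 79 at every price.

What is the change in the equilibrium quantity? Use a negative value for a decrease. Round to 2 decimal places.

-44.00

Solve the original market: 428 - 2p = 2p + 36, hence p = 98 and q = 232.
With the change applied: demand qd = 349 - 2p, supply qs = 2p + 27.
Setting them equal: 349 - 2p = 2p + 27 → 322 = 4p, so p = 80.5 and q = 188.
Δq = 188 − 232 = -44.00.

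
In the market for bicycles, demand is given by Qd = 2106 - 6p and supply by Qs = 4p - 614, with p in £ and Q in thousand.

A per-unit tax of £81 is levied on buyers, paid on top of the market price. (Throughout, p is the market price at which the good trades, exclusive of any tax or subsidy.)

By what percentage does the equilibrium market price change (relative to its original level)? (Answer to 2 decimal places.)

Before the shock: 2106 - 6p = 4p - 614 ⇒ 2720 = 10p ⇒ p = 272, Q = 474.
Since buyers pay the price plus the tax, the effective demand curve becomes Qd = 1620 - 6p.
Equate the new curves: 1620 - 6p = 4p - 614, giving 2234 = 10p, p = 223.4, Q = 279.6.
%Δp = (223.4 − 272) / 272 × 100 = -17.87%.

-17.87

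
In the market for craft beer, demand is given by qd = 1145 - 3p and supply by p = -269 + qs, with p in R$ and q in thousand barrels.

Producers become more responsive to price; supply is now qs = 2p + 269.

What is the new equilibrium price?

Initially, 1145 - 3p = p + 269, so 876 = 4p and p = 219, q = 488.
The shock moves the curves to qd = 1145 - 3p and qs = 2p + 269.
Setting them equal: 1145 - 3p = 2p + 269 → 876 = 5p, so p = 175.2 and q = 619.4.

175.2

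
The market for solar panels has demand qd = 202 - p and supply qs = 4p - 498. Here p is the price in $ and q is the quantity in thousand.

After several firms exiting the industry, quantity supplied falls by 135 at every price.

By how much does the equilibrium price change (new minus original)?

Before the shock: 202 - p = 4p - 498 ⇒ 700 = 5p ⇒ p = 140, q = 62.
The new curves are qd = 202 - p (demand) and qs = 4p - 633 (supply).
Clearing the new market: 202 - p = 4p - 633, so p = 167 and q = 35.
Δp = 167 − 140 = +27.

+27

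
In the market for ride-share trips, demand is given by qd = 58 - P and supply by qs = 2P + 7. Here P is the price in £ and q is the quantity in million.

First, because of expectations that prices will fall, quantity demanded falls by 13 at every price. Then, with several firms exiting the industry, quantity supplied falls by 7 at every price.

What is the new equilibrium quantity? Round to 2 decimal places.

Initially, 58 - P = 2P + 7, so 51 = 3P and P = 17, q = 41.
After the shift, demand is qd = 45 - P and supply is qs = 2P.
Setting them equal: 45 - P = 2P → 45 = 3P, so P = 15 and q = 30.

30.00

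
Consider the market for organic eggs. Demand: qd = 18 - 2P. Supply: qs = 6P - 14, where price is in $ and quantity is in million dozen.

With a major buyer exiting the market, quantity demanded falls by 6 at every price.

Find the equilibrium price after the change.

Initially, 18 - 2P = 6P - 14, so 32 = 8P and P = 4, q = 10.
The new curves are qd = 12 - 2P (demand) and qs = 6P - 14 (supply).
Setting them equal: 12 - 2P = 6P - 14 → 26 = 8P, so P = 3.25 and q = 5.5.

3.25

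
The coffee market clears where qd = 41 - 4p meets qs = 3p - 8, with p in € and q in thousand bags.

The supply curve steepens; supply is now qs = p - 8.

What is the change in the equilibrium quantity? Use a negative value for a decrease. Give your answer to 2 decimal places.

Before the shock: 41 - 4p = 3p - 8 ⇒ 49 = 7p ⇒ p = 7, q = 13.
The shock moves the curves to qd = 41 - 4p and qs = p - 8.
New equilibrium: 41 - 4p = p - 8 ⇒ 49 = 5p ⇒ p = 9.8, q = 1.8.
Δq = 1.8 − 13 = -11.20.

-11.20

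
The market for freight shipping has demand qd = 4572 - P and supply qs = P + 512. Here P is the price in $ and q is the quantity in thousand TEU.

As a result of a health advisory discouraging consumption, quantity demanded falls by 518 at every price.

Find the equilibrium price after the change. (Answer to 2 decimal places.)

1771.00

Initially, 4572 - P = P + 512, so 4060 = 2P and P = 2030, q = 2542.
The new curves are qd = 4054 - P (demand) and qs = P + 512 (supply).
New equilibrium: 4054 - P = P + 512 ⇒ 3542 = 2P ⇒ P = 1771, q = 2283.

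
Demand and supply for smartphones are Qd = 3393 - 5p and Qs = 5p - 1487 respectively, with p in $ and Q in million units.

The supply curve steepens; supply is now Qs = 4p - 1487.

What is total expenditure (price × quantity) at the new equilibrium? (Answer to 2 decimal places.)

369735.31

Initially, 3393 - 5p = 5p - 1487, so 4880 = 10p and p = 488, Q = 953.
With the change applied: demand Qd = 3393 - 5p, supply Qs = 4p - 1487.
Clearing the new market: 3393 - 5p = 4p - 1487, so p = 4880/9 ≈ 542.2222 and Q = 6137/9 ≈ 681.8889.
New expenditure = 542.2222 × 681.8889 = 369735.31.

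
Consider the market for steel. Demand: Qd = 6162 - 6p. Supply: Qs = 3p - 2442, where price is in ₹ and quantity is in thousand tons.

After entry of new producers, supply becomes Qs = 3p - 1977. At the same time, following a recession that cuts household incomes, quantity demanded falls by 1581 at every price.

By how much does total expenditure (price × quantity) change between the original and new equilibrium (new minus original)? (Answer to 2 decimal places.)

-254964.67

Solve the original market: 6162 - 6p = 3p - 2442, hence p = 956 and Q = 426.
The new curves are Qd = 4581 - 6p (demand) and Qs = 3p - 1977 (supply).
Equate the new curves: 4581 - 6p = 3p - 1977, giving 6558 = 9p, p = 2186/3 ≈ 728.6667, Q = 209.
Expenditure moves from 956×426 = 407256 to 728.6667×209 = 152291.3333; change = -254964.67.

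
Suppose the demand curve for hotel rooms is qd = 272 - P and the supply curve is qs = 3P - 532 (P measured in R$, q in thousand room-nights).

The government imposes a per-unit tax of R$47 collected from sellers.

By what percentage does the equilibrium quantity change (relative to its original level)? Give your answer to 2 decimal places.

-49.65

Before the shock: 272 - P = 3P - 532 ⇒ 804 = 4P ⇒ P = 201, q = 71.
Since sellers keep the price net of the tax, the effective supply curve becomes qs = 3P - 673.
Setting them equal: 272 - P = 3P - 673 → 945 = 4P, so P = 236.25 and q = 35.75.
%Δq = (35.75 − 71) / 71 × 100 = -49.65%.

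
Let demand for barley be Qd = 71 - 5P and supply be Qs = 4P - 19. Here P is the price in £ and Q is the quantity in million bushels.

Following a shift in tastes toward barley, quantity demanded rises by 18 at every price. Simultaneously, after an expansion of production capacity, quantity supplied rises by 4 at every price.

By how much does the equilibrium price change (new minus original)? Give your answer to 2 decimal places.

Solve the original market: 71 - 5P = 4P - 19, hence P = 10 and Q = 21.
The shock moves the curves to Qd = 89 - 5P and Qs = 4P - 15.
Equate the new curves: 89 - 5P = 4P - 15, giving 104 = 9P, P = 104/9 ≈ 11.5556, Q = 281/9 ≈ 31.2222.
ΔP = 11.5556 − 10 = +1.56.

+1.56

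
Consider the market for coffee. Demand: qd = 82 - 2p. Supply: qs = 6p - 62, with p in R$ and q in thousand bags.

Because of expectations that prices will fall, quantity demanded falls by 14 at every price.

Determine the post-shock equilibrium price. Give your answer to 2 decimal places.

Solve the original market: 82 - 2p = 6p - 62, hence p = 18 and q = 46.
The shock moves the curves to qd = 68 - 2p and qs = 6p - 62.
Clearing the new market: 68 - 2p = 6p - 62, so p = 16.25 and q = 35.5.

16.25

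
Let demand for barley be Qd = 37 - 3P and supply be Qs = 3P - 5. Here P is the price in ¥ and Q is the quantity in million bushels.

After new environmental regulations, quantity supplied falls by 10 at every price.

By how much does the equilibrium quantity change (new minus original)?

Original equilibrium: 37 - 3P = 3P - 5 gives 42 = 6P, so P = 7 and Q = 16.
The shock moves the curves to Qd = 37 - 3P and Qs = 3P - 15.
Setting them equal: 37 - 3P = 3P - 15 → 52 = 6P, so P = 26/3 ≈ 8.6667 and Q = 11.
ΔQ = 11 − 16 = -5.

-5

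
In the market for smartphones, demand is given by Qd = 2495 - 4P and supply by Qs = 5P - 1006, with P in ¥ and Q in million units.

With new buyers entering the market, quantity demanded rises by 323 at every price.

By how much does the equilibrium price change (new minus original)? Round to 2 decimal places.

Before the shock: 2495 - 4P = 5P - 1006 ⇒ 3501 = 9P ⇒ P = 389, Q = 939.
The shock moves the curves to Qd = 2818 - 4P and Qs = 5P - 1006.
New equilibrium: 2818 - 4P = 5P - 1006 ⇒ 3824 = 9P ⇒ P = 3824/9 ≈ 424.8889, Q = 10066/9 ≈ 1118.4444.
ΔP = 424.8889 − 389 = +35.89.

+35.89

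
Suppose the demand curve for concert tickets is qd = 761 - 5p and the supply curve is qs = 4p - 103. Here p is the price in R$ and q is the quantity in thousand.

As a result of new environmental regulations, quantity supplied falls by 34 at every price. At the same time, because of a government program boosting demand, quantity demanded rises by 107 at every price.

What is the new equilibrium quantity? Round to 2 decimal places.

309.67

Original equilibrium: 761 - 5p = 4p - 103 gives 864 = 9p, so p = 96 and q = 281.
With the change applied: demand qd = 868 - 5p, supply qs = 4p - 137.
New equilibrium: 868 - 5p = 4p - 137 ⇒ 1005 = 9p ⇒ p = 335/3 ≈ 111.6667, q = 929/3 ≈ 309.6667.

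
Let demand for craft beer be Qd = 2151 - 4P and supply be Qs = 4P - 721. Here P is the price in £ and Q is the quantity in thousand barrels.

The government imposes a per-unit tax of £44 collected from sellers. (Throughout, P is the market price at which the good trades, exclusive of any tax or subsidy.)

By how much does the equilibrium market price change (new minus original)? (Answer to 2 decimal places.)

+22.00

Before the shock: 2151 - 4P = 4P - 721 ⇒ 2872 = 8P ⇒ P = 359, Q = 715.
Since sellers keep the price net of the tax, the effective supply curve becomes Qs = 4P - 897.
Clearing the new market: 2151 - 4P = 4P - 897, so P = 381 and Q = 627.
ΔP = 381 − 359 = +22.00.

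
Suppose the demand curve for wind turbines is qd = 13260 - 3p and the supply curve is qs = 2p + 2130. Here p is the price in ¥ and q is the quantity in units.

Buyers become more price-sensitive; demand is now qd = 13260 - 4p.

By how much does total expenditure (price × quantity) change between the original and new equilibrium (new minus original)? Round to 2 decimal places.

-3818332.00

Original equilibrium: 13260 - 3p = 2p + 2130 gives 11130 = 5p, so p = 2226 and q = 6582.
The new curves are qd = 13260 - 4p (demand) and qs = 2p + 2130 (supply).
New equilibrium: 13260 - 4p = 2p + 2130 ⇒ 11130 = 6p ⇒ p = 1855, q = 5840.
Expenditure moves from 2226×6582 = 14651532 to 1855×5840 = 10833200; change = -3818332.00.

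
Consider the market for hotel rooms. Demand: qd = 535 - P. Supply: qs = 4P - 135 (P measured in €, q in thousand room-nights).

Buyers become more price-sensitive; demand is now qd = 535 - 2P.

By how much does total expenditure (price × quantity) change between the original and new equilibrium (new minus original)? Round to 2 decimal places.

-18931.22

Solve the original market: 535 - P = 4P - 135, hence P = 134 and q = 401.
The new curves are qd = 535 - 2P (demand) and qs = 4P - 135 (supply).
Equate the new curves: 535 - 2P = 4P - 135, giving 670 = 6P, P = 335/3 ≈ 111.6667, q = 935/3 ≈ 311.6667.
Expenditure moves from 134×401 = 53734 to 111.6667×311.6667 = 34802.7778; change = -18931.22.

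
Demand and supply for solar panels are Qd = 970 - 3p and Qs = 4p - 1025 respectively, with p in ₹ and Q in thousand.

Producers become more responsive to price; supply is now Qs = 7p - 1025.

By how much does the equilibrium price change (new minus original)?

Solve the original market: 970 - 3p = 4p - 1025, hence p = 285 and Q = 115.
With the change applied: demand Qd = 970 - 3p, supply Qs = 7p - 1025.
Setting them equal: 970 - 3p = 7p - 1025 → 1995 = 10p, so p = 199.5 and Q = 371.5.
Δp = 199.5 − 285 = -85.5.

-85.5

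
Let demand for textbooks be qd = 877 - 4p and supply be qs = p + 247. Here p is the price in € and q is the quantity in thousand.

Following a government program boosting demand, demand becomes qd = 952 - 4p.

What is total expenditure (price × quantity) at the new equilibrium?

54708

Before the shock: 877 - 4p = p + 247 ⇒ 630 = 5p ⇒ p = 126, q = 373.
The new curves are qd = 952 - 4p (demand) and qs = p + 247 (supply).
Clearing the new market: 952 - 4p = p + 247, so p = 141 and q = 388.
New expenditure = 141 × 388 = 54708.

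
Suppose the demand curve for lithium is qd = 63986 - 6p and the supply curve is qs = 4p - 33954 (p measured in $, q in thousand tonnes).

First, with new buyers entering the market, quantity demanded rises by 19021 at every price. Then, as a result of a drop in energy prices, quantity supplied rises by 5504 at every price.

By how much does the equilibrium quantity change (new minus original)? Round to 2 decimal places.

Solve the original market: 63986 - 6p = 4p - 33954, hence p = 9794 and q = 5222.
The new curves are qd = 83007 - 6p (demand) and qs = 4p - 28450 (supply).
Equate the new curves: 83007 - 6p = 4p - 28450, giving 111457 = 10p, p = 11145.7, q = 16132.8.
Δq = 16132.8 − 5222 = +10910.80.

+10910.80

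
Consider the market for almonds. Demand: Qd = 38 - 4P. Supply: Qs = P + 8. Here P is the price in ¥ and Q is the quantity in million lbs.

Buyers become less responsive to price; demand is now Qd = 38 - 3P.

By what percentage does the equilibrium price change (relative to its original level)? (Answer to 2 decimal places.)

+25.00

Before the shock: 38 - 4P = P + 8 ⇒ 30 = 5P ⇒ P = 6, Q = 14.
The shock moves the curves to Qd = 38 - 3P and Qs = P + 8.
Equate the new curves: 38 - 3P = P + 8, giving 30 = 4P, P = 7.5, Q = 15.5.
%ΔP = (7.5 − 6) / 6 × 100 = +25.00%.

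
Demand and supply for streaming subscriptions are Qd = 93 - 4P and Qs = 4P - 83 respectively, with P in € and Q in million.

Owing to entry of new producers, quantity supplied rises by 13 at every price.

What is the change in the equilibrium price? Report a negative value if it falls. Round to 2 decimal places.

-1.63

Initially, 93 - 4P = 4P - 83, so 176 = 8P and P = 22, Q = 5.
The new curves are Qd = 93 - 4P (demand) and Qs = 4P - 70 (supply).
Equate the new curves: 93 - 4P = 4P - 70, giving 163 = 8P, P = 20.375, Q = 11.5.
ΔP = 20.375 − 22 = -1.63.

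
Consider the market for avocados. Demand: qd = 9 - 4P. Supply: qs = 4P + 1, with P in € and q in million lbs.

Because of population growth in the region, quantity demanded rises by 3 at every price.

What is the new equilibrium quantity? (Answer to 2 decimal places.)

6.50

Initially, 9 - 4P = 4P + 1, so 8 = 8P and P = 1, q = 5.
The shock moves the curves to qd = 12 - 4P and qs = 4P + 1.
Equate the new curves: 12 - 4P = 4P + 1, giving 11 = 8P, P = 1.375, q = 6.5.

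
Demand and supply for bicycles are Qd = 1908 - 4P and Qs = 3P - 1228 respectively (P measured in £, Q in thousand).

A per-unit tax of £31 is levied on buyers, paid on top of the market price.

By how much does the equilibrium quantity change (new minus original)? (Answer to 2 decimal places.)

Original equilibrium: 1908 - 4P = 3P - 1228 gives 3136 = 7P, so P = 448 and Q = 116.
Since buyers pay the price plus the tax, the effective demand curve becomes Qd = 1784 - 4P.
Setting them equal: 1784 - 4P = 3P - 1228 → 3012 = 7P, so P = 3012/7 ≈ 430.2857 and Q = 440/7 ≈ 62.8571.
ΔQ = 62.8571 − 116 = -53.14.

-53.14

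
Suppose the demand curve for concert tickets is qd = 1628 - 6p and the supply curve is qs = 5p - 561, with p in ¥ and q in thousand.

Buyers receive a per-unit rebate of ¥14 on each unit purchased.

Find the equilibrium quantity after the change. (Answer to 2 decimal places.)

Solve the original market: 1628 - 6p = 5p - 561, hence p = 199 and q = 434.
Since buyers' out-of-pocket price is the market price minus the rebate, the effective demand curve becomes qd = 1712 - 6p.
Clearing the new market: 1712 - 6p = 5p - 561, so p = 2273/11 ≈ 206.6364 and q = 5194/11 ≈ 472.1818.

472.18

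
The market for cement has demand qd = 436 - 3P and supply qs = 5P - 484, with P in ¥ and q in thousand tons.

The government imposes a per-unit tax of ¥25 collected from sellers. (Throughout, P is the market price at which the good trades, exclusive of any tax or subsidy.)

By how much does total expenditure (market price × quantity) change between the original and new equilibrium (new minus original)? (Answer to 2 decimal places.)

-4701.17

Initially, 436 - 3P = 5P - 484, so 920 = 8P and P = 115, q = 91.
Since sellers keep the price net of the tax, the effective supply curve becomes qs = 5P - 609.
Clearing the new market: 436 - 3P = 5P - 609, so P = 130.625 and q = 44.125.
Expenditure moves from 115×91 = 10465 to 130.625×44.125 = 5763.828125; change = -4701.17.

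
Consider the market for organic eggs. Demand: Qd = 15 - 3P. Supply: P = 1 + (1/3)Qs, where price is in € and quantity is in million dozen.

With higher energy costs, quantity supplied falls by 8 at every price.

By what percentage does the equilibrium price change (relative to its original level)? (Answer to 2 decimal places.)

+44.44

Initially, 15 - 3P = 3P - 3, so 18 = 6P and P = 3, Q = 6.
The shock moves the curves to Qd = 15 - 3P and Qs = 3P - 11.
Equate the new curves: 15 - 3P = 3P - 11, giving 26 = 6P, P = 13/3 ≈ 4.3333, Q = 2.
%ΔP = (4.3333 − 3) / 3 × 100 = +44.44%.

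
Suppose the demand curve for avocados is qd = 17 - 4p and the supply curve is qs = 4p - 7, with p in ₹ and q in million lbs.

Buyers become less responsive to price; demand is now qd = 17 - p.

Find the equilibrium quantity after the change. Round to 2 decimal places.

12.20

Initially, 17 - 4p = 4p - 7, so 24 = 8p and p = 3, q = 5.
After the shift, demand is qd = 17 - p and supply is qs = 4p - 7.
Equate the new curves: 17 - p = 4p - 7, giving 24 = 5p, p = 4.8, q = 12.2.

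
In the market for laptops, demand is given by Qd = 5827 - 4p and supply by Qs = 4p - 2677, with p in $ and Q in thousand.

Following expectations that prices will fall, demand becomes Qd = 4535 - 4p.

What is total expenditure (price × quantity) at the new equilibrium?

837493.5

Solve the original market: 5827 - 4p = 4p - 2677, hence p = 1063 and Q = 1575.
The shock moves the curves to Qd = 4535 - 4p and Qs = 4p - 2677.
New equilibrium: 4535 - 4p = 4p - 2677 ⇒ 7212 = 8p ⇒ p = 901.5, Q = 929.
New expenditure = 901.5 × 929 = 837493.5.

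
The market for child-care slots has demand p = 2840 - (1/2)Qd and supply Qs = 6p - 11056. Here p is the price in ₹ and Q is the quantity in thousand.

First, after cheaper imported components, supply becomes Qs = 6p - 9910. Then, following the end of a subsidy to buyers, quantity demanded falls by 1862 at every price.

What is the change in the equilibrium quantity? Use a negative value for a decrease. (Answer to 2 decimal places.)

-1110.00

Original equilibrium: 5680 - 2p = 6p - 11056 gives 16736 = 8p, so p = 2092 and Q = 1496.
The new curves are Qd = 3818 - 2p (demand) and Qs = 6p - 9910 (supply).
Clearing the new market: 3818 - 2p = 6p - 9910, so p = 1716 and Q = 386.
ΔQ = 386 − 1496 = -1110.00.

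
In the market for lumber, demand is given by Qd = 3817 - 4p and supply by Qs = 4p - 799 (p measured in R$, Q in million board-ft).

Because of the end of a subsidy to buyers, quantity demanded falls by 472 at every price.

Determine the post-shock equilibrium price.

518

Initially, 3817 - 4p = 4p - 799, so 4616 = 8p and p = 577, Q = 1509.
With the change applied: demand Qd = 3345 - 4p, supply Qs = 4p - 799.
Setting them equal: 3345 - 4p = 4p - 799 → 4144 = 8p, so p = 518 and Q = 1273.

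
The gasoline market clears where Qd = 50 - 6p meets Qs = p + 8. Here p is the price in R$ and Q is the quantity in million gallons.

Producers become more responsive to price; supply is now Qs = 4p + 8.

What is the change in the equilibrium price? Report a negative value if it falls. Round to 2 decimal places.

Before the shock: 50 - 6p = p + 8 ⇒ 42 = 7p ⇒ p = 6, Q = 14.
After the shift, demand is Qd = 50 - 6p and supply is Qs = 4p + 8.
Clearing the new market: 50 - 6p = 4p + 8, so p = 4.2 and Q = 24.8.
Δp = 4.2 − 6 = -1.80.

-1.80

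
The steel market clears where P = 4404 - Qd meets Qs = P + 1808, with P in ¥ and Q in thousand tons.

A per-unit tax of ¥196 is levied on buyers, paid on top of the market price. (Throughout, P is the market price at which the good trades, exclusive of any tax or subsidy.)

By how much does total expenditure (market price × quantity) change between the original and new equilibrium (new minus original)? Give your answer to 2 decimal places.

-421988.00

Solve the original market: 4404 - P = P + 1808, hence P = 1298 and Q = 3106.
Since buyers pay the price plus the tax, the effective demand curve becomes Qd = 4208 - P.
New equilibrium: 4208 - P = P + 1808 ⇒ 2400 = 2P ⇒ P = 1200, Q = 3008.
Expenditure moves from 1298×3106 = 4031588 to 1200×3008 = 3609600; change = -421988.00.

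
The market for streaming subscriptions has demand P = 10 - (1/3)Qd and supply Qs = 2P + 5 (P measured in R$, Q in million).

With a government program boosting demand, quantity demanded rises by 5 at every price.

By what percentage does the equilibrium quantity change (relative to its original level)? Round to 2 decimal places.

Solve the original market: 30 - 3P = 2P + 5, hence P = 5 and Q = 15.
After the shift, demand is Qd = 35 - 3P and supply is Qs = 2P + 5.
New equilibrium: 35 - 3P = 2P + 5 ⇒ 30 = 5P ⇒ P = 6, Q = 17.
%ΔQ = (17 − 15) / 15 × 100 = +13.33%.

+13.33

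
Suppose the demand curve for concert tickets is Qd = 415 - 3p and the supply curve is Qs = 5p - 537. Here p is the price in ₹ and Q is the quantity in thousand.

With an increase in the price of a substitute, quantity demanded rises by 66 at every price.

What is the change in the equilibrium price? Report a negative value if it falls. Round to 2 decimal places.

Before the shock: 415 - 3p = 5p - 537 ⇒ 952 = 8p ⇒ p = 119, Q = 58.
The new curves are Qd = 481 - 3p (demand) and Qs = 5p - 537 (supply).
New equilibrium: 481 - 3p = 5p - 537 ⇒ 1018 = 8p ⇒ p = 127.25, Q = 99.25.
Δp = 127.25 − 119 = +8.25.

+8.25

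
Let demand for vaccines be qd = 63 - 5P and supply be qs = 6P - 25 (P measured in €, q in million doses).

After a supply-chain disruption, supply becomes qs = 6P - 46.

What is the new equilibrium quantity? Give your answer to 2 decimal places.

13.45

Original equilibrium: 63 - 5P = 6P - 25 gives 88 = 11P, so P = 8 and q = 23.
After the shift, demand is qd = 63 - 5P and supply is qs = 6P - 46.
New equilibrium: 63 - 5P = 6P - 46 ⇒ 109 = 11P ⇒ P = 109/11 ≈ 9.9091, q = 148/11 ≈ 13.4545.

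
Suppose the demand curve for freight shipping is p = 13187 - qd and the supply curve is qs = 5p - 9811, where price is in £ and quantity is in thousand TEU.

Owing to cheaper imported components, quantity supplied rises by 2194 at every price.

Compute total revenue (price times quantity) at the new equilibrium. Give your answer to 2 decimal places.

33701324.22

Initially, 13187 - p = 5p - 9811, so 22998 = 6p and p = 3833, q = 9354.
The new curves are qd = 13187 - p (demand) and qs = 5p - 7617 (supply).
Equate the new curves: 13187 - p = 5p - 7617, giving 20804 = 6p, p = 10402/3 ≈ 3467.3333, q = 29159/3 ≈ 9719.6667.
New expenditure = 3467.3333 × 9719.6667 = 33701324.22.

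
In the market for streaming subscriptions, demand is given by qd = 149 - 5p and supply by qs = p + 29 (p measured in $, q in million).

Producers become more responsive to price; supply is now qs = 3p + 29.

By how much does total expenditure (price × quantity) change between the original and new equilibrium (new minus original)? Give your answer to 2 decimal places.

+130.00

Original equilibrium: 149 - 5p = p + 29 gives 120 = 6p, so p = 20 and q = 49.
After the shift, demand is qd = 149 - 5p and supply is qs = 3p + 29.
Equate the new curves: 149 - 5p = 3p + 29, giving 120 = 8p, p = 15, q = 74.
Expenditure moves from 20×49 = 980 to 15×74 = 1110; change = +130.00.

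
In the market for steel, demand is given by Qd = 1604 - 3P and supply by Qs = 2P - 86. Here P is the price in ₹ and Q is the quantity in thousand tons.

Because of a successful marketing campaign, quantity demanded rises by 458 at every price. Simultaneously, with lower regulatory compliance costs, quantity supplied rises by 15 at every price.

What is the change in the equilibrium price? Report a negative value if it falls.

+88.6

Original equilibrium: 1604 - 3P = 2P - 86 gives 1690 = 5P, so P = 338 and Q = 590.
After the shift, demand is Qd = 2062 - 3P and supply is Qs = 2P - 71.
Equate the new curves: 2062 - 3P = 2P - 71, giving 2133 = 5P, P = 426.6, Q = 782.2.
ΔP = 426.6 − 338 = +88.6.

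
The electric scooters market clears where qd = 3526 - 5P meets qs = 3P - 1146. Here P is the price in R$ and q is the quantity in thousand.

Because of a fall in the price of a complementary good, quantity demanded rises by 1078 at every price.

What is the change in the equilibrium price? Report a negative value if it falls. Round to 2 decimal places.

+134.75

Solve the original market: 3526 - 5P = 3P - 1146, hence P = 584 and q = 606.
The new curves are qd = 4604 - 5P (demand) and qs = 3P - 1146 (supply).
Clearing the new market: 4604 - 5P = 3P - 1146, so P = 718.75 and q = 1010.25.
ΔP = 718.75 − 584 = +134.75.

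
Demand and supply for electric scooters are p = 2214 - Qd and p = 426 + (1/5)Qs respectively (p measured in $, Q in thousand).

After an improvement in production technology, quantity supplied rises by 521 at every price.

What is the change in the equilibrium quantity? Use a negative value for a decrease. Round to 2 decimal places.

Initially, 2214 - p = 5p - 2130, so 4344 = 6p and p = 724, Q = 1490.
The new curves are Qd = 2214 - p (demand) and Qs = 5p - 1609 (supply).
Clearing the new market: 2214 - p = 5p - 1609, so p = 3823/6 ≈ 637.1667 and Q = 9461/6 ≈ 1576.8333.
ΔQ = 1576.8333 − 1490 = +86.83.

+86.83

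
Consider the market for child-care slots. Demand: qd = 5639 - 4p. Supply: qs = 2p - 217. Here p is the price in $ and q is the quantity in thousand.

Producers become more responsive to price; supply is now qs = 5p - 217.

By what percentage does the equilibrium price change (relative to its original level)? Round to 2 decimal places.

-33.33

Solve the original market: 5639 - 4p = 2p - 217, hence p = 976 and q = 1735.
After the shift, demand is qd = 5639 - 4p and supply is qs = 5p - 217.
Equate the new curves: 5639 - 4p = 5p - 217, giving 5856 = 9p, p = 1952/3 ≈ 650.6667, q = 9109/3 ≈ 3036.3333.
%Δp = (650.6667 − 976) / 976 × 100 = -33.33%.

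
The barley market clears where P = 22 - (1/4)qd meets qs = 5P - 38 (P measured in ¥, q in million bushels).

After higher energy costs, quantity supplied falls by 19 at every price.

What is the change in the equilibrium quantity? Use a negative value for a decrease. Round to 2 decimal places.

Initially, 88 - 4P = 5P - 38, so 126 = 9P and P = 14, q = 32.
The shock moves the curves to qd = 88 - 4P and qs = 5P - 57.
Setting them equal: 88 - 4P = 5P - 57 → 145 = 9P, so P = 145/9 ≈ 16.1111 and q = 212/9 ≈ 23.5556.
Δq = 23.5556 − 32 = -8.44.

-8.44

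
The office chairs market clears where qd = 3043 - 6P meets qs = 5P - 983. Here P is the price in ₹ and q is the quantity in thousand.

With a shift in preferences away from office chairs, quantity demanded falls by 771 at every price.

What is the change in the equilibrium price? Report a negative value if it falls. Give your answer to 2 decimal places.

-70.09

Before the shock: 3043 - 6P = 5P - 983 ⇒ 4026 = 11P ⇒ P = 366, q = 847.
After the shift, demand is qd = 2272 - 6P and supply is qs = 5P - 983.
Equate the new curves: 2272 - 6P = 5P - 983, giving 3255 = 11P, P = 3255/11 ≈ 295.9091, q = 5462/11 ≈ 496.5455.
ΔP = 295.9091 − 366 = -70.09.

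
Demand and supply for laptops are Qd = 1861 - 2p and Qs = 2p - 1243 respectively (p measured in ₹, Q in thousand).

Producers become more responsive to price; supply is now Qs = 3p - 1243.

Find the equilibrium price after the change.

620.8

Original equilibrium: 1861 - 2p = 2p - 1243 gives 3104 = 4p, so p = 776 and Q = 309.
The shock moves the curves to Qd = 1861 - 2p and Qs = 3p - 1243.
New equilibrium: 1861 - 2p = 3p - 1243 ⇒ 3104 = 5p ⇒ p = 620.8, Q = 619.4.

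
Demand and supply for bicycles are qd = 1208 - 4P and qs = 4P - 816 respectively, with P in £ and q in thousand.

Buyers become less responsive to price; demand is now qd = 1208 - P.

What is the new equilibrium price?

404.8

Original equilibrium: 1208 - 4P = 4P - 816 gives 2024 = 8P, so P = 253 and q = 196.
The shock moves the curves to qd = 1208 - P and qs = 4P - 816.
Equate the new curves: 1208 - P = 4P - 816, giving 2024 = 5P, P = 404.8, q = 803.2.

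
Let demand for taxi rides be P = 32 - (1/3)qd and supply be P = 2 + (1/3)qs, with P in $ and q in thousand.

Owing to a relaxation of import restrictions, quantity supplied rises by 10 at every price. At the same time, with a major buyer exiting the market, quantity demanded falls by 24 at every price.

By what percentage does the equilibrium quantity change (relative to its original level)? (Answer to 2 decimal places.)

Before the shock: 96 - 3P = 3P - 6 ⇒ 102 = 6P ⇒ P = 17, q = 45.
After the shift, demand is qd = 72 - 3P and supply is qs = 3P + 4.
Clearing the new market: 72 - 3P = 3P + 4, so P = 34/3 ≈ 11.3333 and q = 38.
%Δq = (38 − 45) / 45 × 100 = -15.56%.

-15.56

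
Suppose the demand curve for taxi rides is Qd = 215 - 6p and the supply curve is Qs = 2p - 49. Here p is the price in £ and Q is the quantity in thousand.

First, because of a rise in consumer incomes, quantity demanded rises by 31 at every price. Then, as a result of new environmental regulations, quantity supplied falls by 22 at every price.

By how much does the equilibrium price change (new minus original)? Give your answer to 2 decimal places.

+6.63

Initially, 215 - 6p = 2p - 49, so 264 = 8p and p = 33, Q = 17.
The new curves are Qd = 246 - 6p (demand) and Qs = 2p - 71 (supply).
Setting them equal: 246 - 6p = 2p - 71 → 317 = 8p, so p = 39.625 and Q = 8.25.
Δp = 39.625 − 33 = +6.63.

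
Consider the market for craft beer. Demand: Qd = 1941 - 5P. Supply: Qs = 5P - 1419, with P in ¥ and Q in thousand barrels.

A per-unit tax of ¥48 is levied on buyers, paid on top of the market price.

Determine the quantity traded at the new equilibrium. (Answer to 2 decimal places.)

141.00

Before the shock: 1941 - 5P = 5P - 1419 ⇒ 3360 = 10P ⇒ P = 336, Q = 261.
Since buyers pay the price plus the tax, the effective demand curve becomes Qd = 1701 - 5P.
Clearing the new market: 1701 - 5P = 5P - 1419, so P = 312 and Q = 141.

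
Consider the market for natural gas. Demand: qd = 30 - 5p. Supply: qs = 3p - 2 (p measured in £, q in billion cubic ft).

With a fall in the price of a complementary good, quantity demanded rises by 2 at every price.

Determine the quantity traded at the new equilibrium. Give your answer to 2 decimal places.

10.75

Before the shock: 30 - 5p = 3p - 2 ⇒ 32 = 8p ⇒ p = 4, q = 10.
The shock moves the curves to qd = 32 - 5p and qs = 3p - 2.
New equilibrium: 32 - 5p = 3p - 2 ⇒ 34 = 8p ⇒ p = 4.25, q = 10.75.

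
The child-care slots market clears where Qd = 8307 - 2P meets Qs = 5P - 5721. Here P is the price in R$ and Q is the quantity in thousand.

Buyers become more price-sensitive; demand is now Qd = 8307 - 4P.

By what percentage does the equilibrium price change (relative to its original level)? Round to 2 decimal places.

Original equilibrium: 8307 - 2P = 5P - 5721 gives 14028 = 7P, so P = 2004 and Q = 4299.
After the shift, demand is Qd = 8307 - 4P and supply is Qs = 5P - 5721.
Clearing the new market: 8307 - 4P = 5P - 5721, so P = 4676/3 ≈ 1558.6667 and Q = 6217/3 ≈ 2072.3333.
%ΔP = (1558.6667 − 2004) / 2004 × 100 = -22.22%.

-22.22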